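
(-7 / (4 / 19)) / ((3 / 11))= -1463 / 12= -121.92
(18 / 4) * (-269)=-2421 / 2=-1210.50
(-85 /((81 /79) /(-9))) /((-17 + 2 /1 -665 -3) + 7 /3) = -6715 /6126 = -1.10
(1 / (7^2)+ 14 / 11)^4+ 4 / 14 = 260125370607 / 84402451441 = 3.08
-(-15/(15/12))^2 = -144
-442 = -442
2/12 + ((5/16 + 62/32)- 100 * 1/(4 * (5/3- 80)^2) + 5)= 196493/26508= 7.41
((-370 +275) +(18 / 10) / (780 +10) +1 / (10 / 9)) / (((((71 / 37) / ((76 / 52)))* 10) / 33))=-4311371757 / 18229250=-236.51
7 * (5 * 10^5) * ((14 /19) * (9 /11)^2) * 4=15876000000 /2299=6905611.14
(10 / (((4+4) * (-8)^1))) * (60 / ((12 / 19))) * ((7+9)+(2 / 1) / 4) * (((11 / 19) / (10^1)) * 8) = -1815 / 16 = -113.44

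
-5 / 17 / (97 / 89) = -0.27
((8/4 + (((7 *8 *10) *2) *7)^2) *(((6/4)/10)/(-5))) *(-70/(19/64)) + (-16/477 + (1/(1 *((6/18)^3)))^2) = 19702462960603/45315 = 434788987.32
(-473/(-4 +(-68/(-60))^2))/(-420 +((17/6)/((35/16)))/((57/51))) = -212317875/510544268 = -0.42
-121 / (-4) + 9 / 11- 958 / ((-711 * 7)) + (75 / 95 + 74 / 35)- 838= -16722882731 / 20803860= -803.84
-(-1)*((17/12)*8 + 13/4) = 175/12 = 14.58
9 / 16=0.56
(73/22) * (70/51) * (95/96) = 242725/53856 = 4.51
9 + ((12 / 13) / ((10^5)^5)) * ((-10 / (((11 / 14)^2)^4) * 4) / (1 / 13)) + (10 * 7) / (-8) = 13083427795410156249982705597 / 52333711181640625000000000000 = 0.25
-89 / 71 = -1.25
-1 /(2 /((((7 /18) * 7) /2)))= -49 /72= -0.68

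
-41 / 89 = -0.46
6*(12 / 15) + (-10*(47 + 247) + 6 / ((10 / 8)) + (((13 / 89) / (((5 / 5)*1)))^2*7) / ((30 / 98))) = -348117509 / 118815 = -2929.91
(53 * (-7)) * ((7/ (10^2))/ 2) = -2597/ 200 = -12.98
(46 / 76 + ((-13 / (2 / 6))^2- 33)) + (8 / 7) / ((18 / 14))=509407 / 342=1489.49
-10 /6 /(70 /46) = -23 /21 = -1.10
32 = 32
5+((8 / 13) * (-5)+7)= 116 / 13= 8.92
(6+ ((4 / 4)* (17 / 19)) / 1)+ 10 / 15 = 431 / 57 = 7.56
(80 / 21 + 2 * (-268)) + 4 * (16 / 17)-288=-291464 / 357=-816.43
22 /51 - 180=-9158 /51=-179.57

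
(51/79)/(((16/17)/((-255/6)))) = -73695/2528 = -29.15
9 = 9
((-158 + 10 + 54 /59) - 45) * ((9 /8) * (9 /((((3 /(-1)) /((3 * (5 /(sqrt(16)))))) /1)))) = 4589865 /1888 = 2431.07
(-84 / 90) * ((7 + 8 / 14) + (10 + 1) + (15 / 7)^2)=-454 / 21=-21.62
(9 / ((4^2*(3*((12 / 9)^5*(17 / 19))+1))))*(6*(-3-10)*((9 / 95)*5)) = -1.69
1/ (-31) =-1/ 31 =-0.03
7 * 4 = 28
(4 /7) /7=0.08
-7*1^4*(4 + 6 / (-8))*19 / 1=-1729 / 4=-432.25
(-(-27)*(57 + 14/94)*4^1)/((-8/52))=-1885572/47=-40118.55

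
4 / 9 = 0.44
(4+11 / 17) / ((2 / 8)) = 316 / 17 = 18.59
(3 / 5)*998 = 2994 / 5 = 598.80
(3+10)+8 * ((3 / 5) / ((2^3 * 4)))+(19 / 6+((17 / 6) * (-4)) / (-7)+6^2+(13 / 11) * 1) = 84881 / 1540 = 55.12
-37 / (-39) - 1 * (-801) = 801.95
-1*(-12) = 12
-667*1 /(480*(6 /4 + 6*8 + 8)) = -29 /1200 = -0.02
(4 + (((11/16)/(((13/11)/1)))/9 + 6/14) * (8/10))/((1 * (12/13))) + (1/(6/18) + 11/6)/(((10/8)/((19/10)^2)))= 7075951/378000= 18.72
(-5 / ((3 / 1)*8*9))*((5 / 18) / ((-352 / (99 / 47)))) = 25 / 649728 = 0.00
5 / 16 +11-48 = -587 / 16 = -36.69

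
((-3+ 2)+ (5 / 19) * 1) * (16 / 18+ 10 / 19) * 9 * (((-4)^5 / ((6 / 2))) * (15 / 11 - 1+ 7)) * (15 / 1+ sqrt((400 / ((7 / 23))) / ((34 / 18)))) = 976060.23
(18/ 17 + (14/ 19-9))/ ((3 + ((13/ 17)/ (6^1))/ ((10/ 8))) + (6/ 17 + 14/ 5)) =-6981/ 6061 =-1.15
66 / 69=22 / 23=0.96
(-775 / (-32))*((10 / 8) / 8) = 3875 / 1024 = 3.78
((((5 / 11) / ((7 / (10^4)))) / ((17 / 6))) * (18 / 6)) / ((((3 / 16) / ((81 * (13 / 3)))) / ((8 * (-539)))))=-5549929411.76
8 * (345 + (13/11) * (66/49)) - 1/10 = 1358591/490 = 2772.63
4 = 4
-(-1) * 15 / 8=15 / 8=1.88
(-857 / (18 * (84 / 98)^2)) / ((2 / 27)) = -41993 / 48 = -874.85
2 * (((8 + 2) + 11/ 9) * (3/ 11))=6.12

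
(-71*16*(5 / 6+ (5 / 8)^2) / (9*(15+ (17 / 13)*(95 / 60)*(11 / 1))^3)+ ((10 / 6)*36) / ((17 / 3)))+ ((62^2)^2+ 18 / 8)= 2896189818910198547 / 196001722156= 14776348.84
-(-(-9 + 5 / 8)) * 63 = -4221 / 8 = -527.62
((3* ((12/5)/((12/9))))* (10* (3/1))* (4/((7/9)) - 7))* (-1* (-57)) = -17148.86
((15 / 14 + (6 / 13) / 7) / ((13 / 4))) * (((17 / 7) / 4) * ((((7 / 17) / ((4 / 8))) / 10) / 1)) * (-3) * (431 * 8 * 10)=-2141208 / 1183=-1809.98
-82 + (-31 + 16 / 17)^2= 821.53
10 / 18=5 / 9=0.56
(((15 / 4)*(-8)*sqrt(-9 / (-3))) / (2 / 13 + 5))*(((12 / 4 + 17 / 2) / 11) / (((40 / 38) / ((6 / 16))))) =-51129*sqrt(3) / 23584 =-3.76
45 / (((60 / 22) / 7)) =231 / 2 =115.50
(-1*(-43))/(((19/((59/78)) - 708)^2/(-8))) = -299366/405821025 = -0.00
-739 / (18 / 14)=-5173 / 9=-574.78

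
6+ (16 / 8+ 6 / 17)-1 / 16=8.29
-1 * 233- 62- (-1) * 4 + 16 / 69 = -20063 / 69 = -290.77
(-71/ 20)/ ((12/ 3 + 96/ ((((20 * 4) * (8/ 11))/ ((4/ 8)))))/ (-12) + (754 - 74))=-0.01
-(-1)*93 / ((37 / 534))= 49662 / 37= 1342.22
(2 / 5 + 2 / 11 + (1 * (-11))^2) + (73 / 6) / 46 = 1849627 / 15180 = 121.85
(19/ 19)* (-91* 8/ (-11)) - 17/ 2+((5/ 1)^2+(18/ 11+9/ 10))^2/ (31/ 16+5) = 112134953/ 671550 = 166.98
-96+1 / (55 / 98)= -94.22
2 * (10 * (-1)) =-20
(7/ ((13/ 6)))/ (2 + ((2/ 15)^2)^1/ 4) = 1.61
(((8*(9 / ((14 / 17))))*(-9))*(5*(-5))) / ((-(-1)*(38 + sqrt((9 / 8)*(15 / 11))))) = 460468800 / 888559-826200*sqrt(330) / 888559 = 501.33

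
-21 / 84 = -1 / 4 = -0.25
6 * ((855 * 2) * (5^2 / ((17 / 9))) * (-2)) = -271588.24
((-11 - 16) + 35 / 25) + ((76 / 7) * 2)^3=17515136 / 1715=10212.91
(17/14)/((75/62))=527/525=1.00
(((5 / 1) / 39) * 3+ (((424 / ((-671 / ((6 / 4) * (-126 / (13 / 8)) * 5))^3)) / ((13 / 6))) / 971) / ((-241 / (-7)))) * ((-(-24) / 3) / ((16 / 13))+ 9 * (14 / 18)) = 21176265779230950495 / 4038380515920341162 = 5.24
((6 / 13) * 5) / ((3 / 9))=90 / 13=6.92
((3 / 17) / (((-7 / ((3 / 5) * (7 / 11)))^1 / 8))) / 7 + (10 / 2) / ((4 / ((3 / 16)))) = 0.22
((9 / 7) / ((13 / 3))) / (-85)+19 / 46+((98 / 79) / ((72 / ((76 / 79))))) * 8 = 10835188067 / 19985491890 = 0.54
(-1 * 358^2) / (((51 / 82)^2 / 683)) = -588592144688 / 2601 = -226294557.74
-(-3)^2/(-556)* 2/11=9/3058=0.00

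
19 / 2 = 9.50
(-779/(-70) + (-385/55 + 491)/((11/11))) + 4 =34939/70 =499.13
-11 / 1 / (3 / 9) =-33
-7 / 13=-0.54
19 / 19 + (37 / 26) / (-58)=1471 / 1508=0.98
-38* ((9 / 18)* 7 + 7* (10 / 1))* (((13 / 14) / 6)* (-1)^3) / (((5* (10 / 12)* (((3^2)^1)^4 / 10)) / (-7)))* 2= -24206 / 10935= -2.21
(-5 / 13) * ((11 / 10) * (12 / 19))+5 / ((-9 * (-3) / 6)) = 1876 / 2223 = 0.84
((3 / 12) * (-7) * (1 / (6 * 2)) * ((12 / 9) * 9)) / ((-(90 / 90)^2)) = 7 / 4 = 1.75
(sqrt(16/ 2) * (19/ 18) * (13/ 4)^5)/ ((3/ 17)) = 6134.38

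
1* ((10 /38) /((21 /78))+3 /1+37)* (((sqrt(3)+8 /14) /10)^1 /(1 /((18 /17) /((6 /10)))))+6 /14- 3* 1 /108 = 2582761 /569772+16350* sqrt(3) /2261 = 17.06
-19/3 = -6.33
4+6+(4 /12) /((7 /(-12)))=66 /7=9.43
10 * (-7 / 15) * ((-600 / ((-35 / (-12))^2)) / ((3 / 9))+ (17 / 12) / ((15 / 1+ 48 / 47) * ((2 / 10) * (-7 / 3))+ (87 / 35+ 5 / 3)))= 8020217 / 8106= 989.42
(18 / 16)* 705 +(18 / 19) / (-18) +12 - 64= 112643 / 152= 741.07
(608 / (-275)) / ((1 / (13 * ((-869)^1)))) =624416 / 25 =24976.64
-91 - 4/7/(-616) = -98097/1078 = -91.00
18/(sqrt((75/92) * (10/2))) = 12 * sqrt(345)/25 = 8.92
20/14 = 10/7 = 1.43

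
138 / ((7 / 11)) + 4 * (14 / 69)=105134 / 483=217.67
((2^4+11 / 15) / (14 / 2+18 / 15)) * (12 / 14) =502 / 287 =1.75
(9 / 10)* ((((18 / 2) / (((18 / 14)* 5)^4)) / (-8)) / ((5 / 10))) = -2401 / 2025000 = -0.00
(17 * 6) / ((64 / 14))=357 / 16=22.31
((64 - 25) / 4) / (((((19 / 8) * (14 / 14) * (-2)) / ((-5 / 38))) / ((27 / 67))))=5265 / 48374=0.11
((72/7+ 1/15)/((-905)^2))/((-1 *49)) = -1087/4213883625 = -0.00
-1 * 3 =-3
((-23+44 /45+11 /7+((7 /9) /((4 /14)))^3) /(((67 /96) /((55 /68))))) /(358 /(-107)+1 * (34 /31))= 2068849387 /14453294940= 0.14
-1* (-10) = 10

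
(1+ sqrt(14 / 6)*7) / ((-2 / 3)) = -7*sqrt(21) / 2- 3 / 2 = -17.54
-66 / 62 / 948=-11 / 9796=-0.00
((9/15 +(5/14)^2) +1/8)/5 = 1671/9800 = 0.17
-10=-10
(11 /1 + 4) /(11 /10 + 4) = 50 /17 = 2.94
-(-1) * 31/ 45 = 31/ 45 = 0.69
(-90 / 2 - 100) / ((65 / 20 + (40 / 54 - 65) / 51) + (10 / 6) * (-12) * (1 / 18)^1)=-798660 / 4841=-164.98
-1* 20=-20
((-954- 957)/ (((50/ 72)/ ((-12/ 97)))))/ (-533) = -63504/ 99425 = -0.64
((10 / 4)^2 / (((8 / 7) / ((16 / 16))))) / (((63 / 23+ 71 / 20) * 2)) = 20125 / 46288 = 0.43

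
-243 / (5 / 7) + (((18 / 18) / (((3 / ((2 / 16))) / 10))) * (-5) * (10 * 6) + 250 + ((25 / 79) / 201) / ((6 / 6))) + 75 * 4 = 6732821 / 79395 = 84.80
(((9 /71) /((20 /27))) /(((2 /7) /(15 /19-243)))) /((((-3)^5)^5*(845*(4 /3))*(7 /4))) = 59 /679419311559300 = 0.00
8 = 8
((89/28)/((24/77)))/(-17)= -979/1632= -0.60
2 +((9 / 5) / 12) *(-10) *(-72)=110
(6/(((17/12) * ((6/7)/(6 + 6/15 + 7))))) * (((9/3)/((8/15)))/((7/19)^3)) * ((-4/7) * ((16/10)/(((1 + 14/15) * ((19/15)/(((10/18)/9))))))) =-29024400/169099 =-171.64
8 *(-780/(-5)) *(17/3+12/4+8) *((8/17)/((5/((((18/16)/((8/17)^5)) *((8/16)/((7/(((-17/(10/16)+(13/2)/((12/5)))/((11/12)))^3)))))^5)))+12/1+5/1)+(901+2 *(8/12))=-8242236244203350148262682350303354847611487579111254997821350470005233153712904314449869/3259202576134526805730085554128049826419231948800000000000000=-2528911919914714655559298000.00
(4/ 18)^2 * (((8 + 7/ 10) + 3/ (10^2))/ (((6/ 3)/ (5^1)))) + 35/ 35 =187/ 90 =2.08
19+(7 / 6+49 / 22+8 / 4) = 24.39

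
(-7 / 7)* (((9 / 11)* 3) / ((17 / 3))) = -81 / 187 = -0.43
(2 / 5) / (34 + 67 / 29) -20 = -19.99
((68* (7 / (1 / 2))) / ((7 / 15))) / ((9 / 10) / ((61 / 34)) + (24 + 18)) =207400 / 4321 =48.00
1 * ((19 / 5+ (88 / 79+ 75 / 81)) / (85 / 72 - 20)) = -498256 / 1605675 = -0.31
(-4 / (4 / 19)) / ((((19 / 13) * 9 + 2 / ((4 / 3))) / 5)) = -2470 / 381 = -6.48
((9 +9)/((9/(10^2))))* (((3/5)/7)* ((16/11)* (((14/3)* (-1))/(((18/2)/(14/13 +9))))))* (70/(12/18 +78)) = -2934400/25311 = -115.93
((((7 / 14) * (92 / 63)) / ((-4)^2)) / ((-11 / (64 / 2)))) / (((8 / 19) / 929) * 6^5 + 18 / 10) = -8119460 / 325640007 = -0.02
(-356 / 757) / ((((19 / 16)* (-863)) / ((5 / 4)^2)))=8900 / 12412529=0.00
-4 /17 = -0.24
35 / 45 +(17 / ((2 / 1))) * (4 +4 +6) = 1078 / 9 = 119.78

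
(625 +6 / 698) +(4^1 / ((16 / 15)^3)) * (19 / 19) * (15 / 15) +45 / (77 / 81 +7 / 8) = 276053024461 / 422775808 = 652.95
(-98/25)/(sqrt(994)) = -7 * sqrt(994)/1775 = -0.12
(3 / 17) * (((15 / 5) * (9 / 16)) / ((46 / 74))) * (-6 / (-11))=8991 / 34408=0.26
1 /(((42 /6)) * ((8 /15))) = 15 /56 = 0.27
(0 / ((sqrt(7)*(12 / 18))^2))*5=0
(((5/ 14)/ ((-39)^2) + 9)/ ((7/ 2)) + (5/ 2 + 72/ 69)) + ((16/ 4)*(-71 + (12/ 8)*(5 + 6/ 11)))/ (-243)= 7.15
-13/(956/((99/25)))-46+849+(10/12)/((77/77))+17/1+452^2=14707446689/71700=205124.78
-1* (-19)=19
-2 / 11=-0.18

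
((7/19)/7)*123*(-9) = -58.26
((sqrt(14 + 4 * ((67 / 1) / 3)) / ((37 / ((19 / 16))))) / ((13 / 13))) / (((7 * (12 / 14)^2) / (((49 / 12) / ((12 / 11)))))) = 71687 * sqrt(930) / 9206784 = 0.24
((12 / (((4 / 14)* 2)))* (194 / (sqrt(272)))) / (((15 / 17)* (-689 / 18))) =-6111* sqrt(17) / 3445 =-7.31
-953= -953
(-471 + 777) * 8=2448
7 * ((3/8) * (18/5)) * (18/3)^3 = 10206/5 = 2041.20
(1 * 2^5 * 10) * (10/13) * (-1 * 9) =-28800/13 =-2215.38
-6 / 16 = -3 / 8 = -0.38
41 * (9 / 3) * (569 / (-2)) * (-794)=27784839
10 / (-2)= -5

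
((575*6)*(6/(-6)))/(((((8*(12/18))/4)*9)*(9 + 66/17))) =-9775/438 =-22.32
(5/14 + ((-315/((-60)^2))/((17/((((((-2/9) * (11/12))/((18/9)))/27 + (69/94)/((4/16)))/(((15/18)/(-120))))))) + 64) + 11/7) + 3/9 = 620069249/9060660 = 68.44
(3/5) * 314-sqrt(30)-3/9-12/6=2791/15-sqrt(30)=180.59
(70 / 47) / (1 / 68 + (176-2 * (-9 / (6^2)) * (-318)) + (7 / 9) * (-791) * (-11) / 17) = 42840 / 11939927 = 0.00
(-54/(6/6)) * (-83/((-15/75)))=-22410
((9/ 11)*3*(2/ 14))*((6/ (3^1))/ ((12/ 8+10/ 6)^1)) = 324/ 1463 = 0.22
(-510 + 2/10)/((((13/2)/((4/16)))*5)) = -2549/650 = -3.92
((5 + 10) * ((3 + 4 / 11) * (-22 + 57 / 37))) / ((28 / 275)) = -283875 / 28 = -10138.39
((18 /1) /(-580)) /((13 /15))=-27 /754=-0.04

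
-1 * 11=-11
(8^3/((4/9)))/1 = 1152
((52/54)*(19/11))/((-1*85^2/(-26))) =12844/2145825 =0.01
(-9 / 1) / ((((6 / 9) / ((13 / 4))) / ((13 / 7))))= -4563 / 56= -81.48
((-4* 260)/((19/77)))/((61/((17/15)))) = -78.31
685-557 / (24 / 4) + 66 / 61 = 217129 / 366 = 593.25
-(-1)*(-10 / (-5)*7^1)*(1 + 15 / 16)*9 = 1953 / 8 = 244.12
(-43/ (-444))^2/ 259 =0.00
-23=-23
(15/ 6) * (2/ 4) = 1.25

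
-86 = -86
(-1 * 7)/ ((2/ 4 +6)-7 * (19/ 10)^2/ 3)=2100/ 577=3.64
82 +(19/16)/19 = 1313/16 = 82.06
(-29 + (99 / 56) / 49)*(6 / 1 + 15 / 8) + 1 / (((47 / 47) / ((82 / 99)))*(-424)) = -3753174515 / 16454592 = -228.09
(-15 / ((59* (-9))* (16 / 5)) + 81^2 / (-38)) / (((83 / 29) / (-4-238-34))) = 6196363967 / 372172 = 16649.19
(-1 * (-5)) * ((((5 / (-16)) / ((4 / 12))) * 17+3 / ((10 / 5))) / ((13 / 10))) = -55.53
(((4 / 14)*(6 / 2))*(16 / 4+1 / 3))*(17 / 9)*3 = 442 / 21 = 21.05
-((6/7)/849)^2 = -4/3924361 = -0.00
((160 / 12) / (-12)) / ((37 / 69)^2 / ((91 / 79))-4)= 481390 / 1624853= 0.30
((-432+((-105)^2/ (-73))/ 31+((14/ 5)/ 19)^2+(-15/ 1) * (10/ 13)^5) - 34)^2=12968305402132982010073864335921/ 57503867155928480534625625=225520.58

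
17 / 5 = 3.40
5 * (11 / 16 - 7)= -505 / 16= -31.56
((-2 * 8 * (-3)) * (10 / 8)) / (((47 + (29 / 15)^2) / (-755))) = -2548125 / 2854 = -892.83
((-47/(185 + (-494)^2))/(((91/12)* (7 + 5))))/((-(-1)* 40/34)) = -799/444482220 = -0.00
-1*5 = -5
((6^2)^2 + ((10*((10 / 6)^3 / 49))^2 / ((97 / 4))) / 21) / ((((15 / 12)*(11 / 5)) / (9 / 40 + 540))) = 2310395397104 / 9074835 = 254593.65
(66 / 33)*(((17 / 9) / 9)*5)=2.10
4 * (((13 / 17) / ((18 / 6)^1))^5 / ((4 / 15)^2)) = 9282325 / 153344556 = 0.06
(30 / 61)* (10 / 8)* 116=4350 / 61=71.31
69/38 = 1.82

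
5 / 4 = 1.25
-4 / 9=-0.44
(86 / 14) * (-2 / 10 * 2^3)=-344 / 35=-9.83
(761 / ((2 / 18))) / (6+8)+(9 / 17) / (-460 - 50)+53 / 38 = 188574991 / 384370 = 490.61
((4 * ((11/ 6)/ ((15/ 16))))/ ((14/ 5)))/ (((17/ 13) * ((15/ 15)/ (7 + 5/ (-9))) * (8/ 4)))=66352/ 9639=6.88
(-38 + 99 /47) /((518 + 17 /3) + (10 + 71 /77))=-389697 /5804030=-0.07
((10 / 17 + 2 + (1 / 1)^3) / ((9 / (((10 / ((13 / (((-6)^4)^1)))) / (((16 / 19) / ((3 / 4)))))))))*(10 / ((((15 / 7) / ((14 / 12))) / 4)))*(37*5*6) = 1891140300 / 221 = 8557195.93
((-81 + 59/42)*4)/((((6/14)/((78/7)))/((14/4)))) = -86918/3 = -28972.67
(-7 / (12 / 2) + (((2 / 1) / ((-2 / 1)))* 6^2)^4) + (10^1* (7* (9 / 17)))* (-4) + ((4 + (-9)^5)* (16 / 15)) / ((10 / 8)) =830831581 / 510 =1629081.53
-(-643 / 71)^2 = -413449 / 5041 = -82.02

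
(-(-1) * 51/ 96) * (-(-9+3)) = 3.19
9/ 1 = 9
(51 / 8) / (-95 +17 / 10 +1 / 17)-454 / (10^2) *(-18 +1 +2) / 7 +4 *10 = 110202937 / 2219140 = 49.66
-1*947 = -947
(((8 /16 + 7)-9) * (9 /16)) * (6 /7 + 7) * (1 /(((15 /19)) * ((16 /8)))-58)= 170379 /448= 380.31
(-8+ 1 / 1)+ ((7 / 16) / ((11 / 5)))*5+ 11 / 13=-11805 / 2288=-5.16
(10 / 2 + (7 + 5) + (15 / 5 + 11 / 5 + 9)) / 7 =4.46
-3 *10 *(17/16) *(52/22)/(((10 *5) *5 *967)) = -663/2127400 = -0.00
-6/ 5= -1.20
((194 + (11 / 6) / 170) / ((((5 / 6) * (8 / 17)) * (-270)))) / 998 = -197891 / 107784000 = -0.00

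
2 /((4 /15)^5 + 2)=759375 /759887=1.00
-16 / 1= -16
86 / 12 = 43 / 6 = 7.17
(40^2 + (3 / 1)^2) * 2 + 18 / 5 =16108 / 5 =3221.60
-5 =-5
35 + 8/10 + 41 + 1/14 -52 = 1741/70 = 24.87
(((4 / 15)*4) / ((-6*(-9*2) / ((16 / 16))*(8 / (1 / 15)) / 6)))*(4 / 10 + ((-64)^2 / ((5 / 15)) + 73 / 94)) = 5775913 / 951750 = 6.07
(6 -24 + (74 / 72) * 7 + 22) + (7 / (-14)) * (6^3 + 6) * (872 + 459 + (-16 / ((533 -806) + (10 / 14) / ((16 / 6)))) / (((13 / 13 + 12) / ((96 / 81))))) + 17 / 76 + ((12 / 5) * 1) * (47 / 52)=-50156433953719 / 339518790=-147728.01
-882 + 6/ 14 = -6171/ 7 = -881.57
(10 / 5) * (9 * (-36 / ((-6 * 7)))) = 108 / 7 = 15.43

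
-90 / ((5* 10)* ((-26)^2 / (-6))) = 27 / 1690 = 0.02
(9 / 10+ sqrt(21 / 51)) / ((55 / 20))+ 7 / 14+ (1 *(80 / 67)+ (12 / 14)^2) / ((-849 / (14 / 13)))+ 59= 4 *sqrt(119) / 187+ 34064186053 / 569398830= 60.06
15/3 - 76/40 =31/10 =3.10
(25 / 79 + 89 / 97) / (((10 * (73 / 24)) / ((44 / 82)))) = 2496384 / 114676795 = 0.02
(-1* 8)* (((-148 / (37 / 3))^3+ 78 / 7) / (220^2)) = 6009 / 21175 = 0.28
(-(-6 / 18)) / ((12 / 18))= 0.50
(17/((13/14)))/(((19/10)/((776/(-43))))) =-1846880/10621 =-173.89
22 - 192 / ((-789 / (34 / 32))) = 5854 / 263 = 22.26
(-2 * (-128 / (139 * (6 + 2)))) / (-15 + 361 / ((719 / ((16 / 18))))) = -207072 / 13090603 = -0.02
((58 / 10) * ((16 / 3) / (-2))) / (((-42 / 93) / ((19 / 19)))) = 34.25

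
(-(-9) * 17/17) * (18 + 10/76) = 6201/38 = 163.18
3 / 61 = 0.05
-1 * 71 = -71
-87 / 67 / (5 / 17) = -1479 / 335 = -4.41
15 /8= 1.88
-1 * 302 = -302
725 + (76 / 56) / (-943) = 725.00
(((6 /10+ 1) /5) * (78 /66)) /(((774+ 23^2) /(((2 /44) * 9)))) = 0.00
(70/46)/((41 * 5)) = 7/943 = 0.01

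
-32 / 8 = -4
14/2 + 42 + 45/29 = 1466/29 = 50.55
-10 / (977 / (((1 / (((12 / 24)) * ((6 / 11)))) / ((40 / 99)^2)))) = -35937 / 156320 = -0.23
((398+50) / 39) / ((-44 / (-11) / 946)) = 105952 / 39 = 2716.72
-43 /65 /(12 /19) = -817 /780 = -1.05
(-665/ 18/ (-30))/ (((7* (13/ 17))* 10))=323/ 14040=0.02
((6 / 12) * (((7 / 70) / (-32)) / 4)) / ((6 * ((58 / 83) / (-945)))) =5229 / 59392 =0.09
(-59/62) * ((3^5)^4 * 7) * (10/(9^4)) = -1097425665/31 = -35400827.90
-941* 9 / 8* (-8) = 8469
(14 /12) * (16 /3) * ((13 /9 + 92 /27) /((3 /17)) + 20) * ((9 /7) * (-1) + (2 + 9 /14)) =292372 /729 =401.06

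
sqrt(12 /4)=sqrt(3)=1.73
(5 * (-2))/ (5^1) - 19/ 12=-43/ 12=-3.58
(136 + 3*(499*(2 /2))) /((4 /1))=1633 /4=408.25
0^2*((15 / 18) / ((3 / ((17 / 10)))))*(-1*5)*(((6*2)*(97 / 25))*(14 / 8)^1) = 0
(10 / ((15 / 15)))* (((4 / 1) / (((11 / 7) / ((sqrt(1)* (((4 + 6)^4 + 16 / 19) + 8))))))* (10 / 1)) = 48406400 / 19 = 2547705.26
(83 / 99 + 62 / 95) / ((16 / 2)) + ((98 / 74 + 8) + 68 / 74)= 29034811 / 2783880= 10.43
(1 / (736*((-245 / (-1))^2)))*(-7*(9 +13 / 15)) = -37 / 23667000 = -0.00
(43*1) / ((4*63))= 43 / 252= 0.17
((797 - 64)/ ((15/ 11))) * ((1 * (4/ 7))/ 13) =32252/ 1365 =23.63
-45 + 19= -26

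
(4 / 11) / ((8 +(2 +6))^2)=1 / 704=0.00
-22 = -22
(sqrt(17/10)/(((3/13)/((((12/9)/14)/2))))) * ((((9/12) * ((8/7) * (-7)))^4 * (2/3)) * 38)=8833.33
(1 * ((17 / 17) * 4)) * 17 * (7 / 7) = 68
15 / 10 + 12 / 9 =17 / 6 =2.83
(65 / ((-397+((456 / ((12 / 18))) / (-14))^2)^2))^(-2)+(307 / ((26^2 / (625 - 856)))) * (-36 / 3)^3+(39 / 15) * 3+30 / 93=3712142312.90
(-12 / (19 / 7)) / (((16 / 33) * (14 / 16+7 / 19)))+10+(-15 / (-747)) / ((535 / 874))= 23974 / 8881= 2.70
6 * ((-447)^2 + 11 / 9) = 3596584 / 3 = 1198861.33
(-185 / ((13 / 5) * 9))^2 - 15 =650290 / 13689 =47.50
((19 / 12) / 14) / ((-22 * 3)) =-19 / 11088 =-0.00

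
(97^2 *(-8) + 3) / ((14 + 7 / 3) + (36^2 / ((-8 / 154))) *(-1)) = -225807 / 74893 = -3.02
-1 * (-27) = 27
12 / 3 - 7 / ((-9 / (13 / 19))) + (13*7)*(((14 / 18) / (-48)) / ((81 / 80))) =127810 / 41553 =3.08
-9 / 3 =-3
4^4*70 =17920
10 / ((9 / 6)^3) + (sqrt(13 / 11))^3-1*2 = 26 / 27 + 13*sqrt(143) / 121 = 2.25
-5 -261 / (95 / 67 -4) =16622 / 173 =96.08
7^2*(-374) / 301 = -2618 / 43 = -60.88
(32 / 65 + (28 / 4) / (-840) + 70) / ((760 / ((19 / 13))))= 0.14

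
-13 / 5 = -2.60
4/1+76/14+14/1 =164/7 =23.43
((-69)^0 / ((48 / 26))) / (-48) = -13 / 1152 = -0.01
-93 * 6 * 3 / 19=-1674 / 19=-88.11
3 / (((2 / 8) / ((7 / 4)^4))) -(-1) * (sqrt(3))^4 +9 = 8355 / 64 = 130.55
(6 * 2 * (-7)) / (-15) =28 / 5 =5.60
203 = 203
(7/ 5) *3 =21/ 5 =4.20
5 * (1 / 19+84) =7985 / 19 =420.26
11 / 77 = 1 / 7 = 0.14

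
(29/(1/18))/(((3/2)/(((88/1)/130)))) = 15312/65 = 235.57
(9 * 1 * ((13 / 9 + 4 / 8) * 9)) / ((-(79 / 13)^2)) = -53235 / 12482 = -4.26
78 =78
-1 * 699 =-699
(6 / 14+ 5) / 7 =38 / 49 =0.78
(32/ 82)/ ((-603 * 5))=-16/ 123615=-0.00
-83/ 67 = -1.24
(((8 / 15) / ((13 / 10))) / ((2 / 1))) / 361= 8 / 14079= 0.00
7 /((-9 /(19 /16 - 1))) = -7 /48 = -0.15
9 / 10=0.90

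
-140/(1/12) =-1680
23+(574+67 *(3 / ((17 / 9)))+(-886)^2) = 13356890 / 17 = 785699.41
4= 4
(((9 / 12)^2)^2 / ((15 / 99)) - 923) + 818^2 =855299953 / 1280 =668203.09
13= 13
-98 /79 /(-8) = 49 /316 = 0.16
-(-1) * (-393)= -393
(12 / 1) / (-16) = -3 / 4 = -0.75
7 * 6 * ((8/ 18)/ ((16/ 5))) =5.83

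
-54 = -54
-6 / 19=-0.32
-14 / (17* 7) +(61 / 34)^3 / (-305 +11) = -1586437 / 11555376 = -0.14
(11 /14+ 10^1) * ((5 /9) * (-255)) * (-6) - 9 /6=128329 /14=9166.36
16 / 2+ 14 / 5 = 54 / 5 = 10.80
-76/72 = -19/18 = -1.06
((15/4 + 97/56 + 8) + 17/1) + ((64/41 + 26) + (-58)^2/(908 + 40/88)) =1416698315/22943928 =61.75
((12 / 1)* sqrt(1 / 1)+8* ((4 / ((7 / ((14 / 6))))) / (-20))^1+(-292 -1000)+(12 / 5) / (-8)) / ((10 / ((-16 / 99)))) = 6148 / 297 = 20.70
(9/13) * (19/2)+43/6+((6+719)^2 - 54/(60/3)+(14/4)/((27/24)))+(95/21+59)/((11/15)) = 47362635347/90090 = 525725.78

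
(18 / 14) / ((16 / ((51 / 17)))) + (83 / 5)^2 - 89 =523043 / 2800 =186.80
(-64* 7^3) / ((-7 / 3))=9408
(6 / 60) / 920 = 0.00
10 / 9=1.11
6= 6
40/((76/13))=130/19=6.84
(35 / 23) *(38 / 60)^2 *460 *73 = 184471 / 9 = 20496.78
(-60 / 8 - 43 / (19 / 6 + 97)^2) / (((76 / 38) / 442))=-1198065531 / 722402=-1658.45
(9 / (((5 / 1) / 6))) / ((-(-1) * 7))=54 / 35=1.54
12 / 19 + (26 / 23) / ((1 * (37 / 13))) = 16634 / 16169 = 1.03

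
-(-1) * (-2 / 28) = -1 / 14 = -0.07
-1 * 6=-6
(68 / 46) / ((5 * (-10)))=-17 / 575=-0.03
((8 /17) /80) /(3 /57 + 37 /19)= 1 /340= 0.00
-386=-386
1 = 1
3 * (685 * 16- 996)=29892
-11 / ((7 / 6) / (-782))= 51612 / 7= 7373.14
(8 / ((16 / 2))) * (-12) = -12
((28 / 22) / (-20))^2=49 / 12100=0.00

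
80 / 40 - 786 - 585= -1369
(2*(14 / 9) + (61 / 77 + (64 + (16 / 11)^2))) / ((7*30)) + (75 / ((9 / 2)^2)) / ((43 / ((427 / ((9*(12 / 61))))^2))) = 100569381976219 / 20072487204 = 5010.31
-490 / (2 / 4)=-980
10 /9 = 1.11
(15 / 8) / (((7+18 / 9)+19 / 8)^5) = 61440 / 6240321451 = 0.00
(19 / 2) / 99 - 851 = -168479 / 198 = -850.90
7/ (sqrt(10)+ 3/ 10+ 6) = 4410/ 2969 - 700 * sqrt(10)/ 2969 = 0.74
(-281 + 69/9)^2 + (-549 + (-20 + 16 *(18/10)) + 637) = 74807.91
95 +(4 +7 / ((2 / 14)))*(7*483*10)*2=3583955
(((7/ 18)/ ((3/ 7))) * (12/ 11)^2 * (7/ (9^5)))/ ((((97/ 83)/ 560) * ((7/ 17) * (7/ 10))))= 442489600/ 2079174339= 0.21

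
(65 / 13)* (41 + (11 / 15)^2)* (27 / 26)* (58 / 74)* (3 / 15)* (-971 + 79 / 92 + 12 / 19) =-688983199353 / 21019700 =-32777.97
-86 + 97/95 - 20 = -9973/95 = -104.98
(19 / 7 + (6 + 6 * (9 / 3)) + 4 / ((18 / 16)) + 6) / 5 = 457 / 63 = 7.25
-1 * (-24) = 24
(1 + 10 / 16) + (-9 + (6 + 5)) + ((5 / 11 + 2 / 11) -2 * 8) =-1033 / 88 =-11.74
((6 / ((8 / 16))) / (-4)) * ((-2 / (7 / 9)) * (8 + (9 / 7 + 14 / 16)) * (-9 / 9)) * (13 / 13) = -15363 / 196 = -78.38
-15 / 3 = -5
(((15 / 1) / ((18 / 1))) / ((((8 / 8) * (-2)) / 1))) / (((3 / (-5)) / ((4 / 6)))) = 25 / 54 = 0.46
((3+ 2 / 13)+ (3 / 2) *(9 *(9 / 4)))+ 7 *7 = 8583 / 104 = 82.53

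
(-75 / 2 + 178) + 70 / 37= 10537 / 74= 142.39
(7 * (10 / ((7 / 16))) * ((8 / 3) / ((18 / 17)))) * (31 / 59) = 337280 / 1593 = 211.73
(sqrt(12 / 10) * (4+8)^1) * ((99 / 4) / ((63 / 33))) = 1089 * sqrt(30) / 35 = 170.42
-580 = -580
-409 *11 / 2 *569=-2559931 / 2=-1279965.50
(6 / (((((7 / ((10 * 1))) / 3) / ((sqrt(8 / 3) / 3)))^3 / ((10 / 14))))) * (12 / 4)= 160000 * sqrt(6) / 2401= 163.23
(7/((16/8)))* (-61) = -427/2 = -213.50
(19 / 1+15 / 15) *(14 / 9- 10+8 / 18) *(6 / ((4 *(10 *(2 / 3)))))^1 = -36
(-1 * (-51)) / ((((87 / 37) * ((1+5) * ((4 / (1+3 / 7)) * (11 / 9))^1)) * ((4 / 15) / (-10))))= -707625 / 17864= -39.61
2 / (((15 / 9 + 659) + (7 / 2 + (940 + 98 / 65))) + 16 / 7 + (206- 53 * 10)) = 5460 / 3505211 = 0.00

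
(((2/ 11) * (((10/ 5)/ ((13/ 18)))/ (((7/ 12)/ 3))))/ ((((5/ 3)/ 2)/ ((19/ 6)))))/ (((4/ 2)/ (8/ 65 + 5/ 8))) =1197342/ 325325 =3.68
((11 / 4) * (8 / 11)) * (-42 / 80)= -21 / 20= -1.05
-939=-939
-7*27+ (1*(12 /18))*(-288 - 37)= -1217 /3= -405.67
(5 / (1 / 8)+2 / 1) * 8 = 336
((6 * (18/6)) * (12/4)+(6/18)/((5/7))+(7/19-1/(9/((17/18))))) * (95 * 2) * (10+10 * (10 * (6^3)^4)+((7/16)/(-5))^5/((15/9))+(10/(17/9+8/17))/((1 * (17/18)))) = 1084444672869995373760366009643/479084544000000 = 2263576828873851.91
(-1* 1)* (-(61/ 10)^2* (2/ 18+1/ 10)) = 70699/ 9000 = 7.86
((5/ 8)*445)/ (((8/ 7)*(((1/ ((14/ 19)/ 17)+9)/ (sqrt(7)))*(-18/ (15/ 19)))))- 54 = -54- 545125*sqrt(7)/ 1637952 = -54.88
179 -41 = 138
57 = 57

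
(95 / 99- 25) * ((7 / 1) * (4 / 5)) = -13328 / 99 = -134.63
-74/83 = -0.89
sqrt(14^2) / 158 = 7 / 79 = 0.09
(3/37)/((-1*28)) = -3/1036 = -0.00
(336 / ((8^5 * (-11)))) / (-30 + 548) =-3 / 1667072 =-0.00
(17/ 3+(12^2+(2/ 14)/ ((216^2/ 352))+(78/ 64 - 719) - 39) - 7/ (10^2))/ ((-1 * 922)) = 2478765943/ 3763972800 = 0.66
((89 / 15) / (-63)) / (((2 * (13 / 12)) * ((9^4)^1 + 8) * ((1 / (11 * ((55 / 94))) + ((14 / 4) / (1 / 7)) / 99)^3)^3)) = -8520369053820118622588847315600000000 / 359790228181720024933647244584742923833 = -0.02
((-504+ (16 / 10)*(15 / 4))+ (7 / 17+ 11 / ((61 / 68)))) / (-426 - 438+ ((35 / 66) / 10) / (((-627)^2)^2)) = 10267302450059741196 / 18278333346397797157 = 0.56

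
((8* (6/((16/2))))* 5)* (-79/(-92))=1185/46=25.76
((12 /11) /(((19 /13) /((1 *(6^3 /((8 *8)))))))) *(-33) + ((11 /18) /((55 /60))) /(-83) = -786667 /9462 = -83.14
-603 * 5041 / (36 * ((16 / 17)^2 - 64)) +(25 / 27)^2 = 23734158569 / 17729280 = 1338.70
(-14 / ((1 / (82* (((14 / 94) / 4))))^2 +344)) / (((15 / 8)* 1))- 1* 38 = -4041293842 / 106289145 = -38.02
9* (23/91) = 207/91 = 2.27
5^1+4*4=21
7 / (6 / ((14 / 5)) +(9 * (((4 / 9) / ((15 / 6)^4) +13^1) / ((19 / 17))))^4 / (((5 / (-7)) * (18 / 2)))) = -43847321319580078125 / 117428893641960636684968014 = -0.00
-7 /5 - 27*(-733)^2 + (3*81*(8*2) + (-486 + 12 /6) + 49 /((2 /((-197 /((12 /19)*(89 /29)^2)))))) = -13786543374643 /950520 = -14504211.77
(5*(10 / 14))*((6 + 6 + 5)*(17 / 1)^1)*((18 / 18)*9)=65025 / 7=9289.29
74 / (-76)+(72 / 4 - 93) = -2887 / 38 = -75.97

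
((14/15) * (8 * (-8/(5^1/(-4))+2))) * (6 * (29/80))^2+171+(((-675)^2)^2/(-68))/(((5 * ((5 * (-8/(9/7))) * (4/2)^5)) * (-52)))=-44856420967089/3960320000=-11326.46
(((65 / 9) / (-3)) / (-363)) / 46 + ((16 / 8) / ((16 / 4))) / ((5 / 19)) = 2141681 / 1127115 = 1.90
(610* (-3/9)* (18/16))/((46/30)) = -13725/92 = -149.18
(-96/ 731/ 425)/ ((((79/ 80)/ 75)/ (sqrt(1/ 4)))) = -11520/ 981733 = -0.01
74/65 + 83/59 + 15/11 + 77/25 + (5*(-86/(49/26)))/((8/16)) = -4644050679/10335325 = -449.34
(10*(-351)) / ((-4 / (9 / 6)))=5265 / 4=1316.25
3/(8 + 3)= 0.27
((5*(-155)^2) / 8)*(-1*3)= -360375 / 8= -45046.88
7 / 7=1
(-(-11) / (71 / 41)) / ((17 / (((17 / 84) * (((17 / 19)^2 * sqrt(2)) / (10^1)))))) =130339 * sqrt(2) / 21530040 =0.01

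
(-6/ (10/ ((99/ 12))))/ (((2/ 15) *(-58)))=297/ 464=0.64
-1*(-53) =53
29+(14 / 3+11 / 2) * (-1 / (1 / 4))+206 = 583 / 3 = 194.33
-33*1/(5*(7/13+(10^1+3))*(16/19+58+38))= -741/147200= -0.01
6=6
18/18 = 1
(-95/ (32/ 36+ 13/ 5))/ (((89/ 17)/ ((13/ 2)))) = -33.81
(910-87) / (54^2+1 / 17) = 13991 / 49573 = 0.28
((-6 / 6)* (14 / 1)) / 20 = -7 / 10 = -0.70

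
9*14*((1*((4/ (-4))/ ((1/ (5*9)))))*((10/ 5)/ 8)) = -2835/ 2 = -1417.50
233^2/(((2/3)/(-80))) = -6514680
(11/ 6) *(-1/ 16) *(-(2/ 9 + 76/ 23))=4015/ 9936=0.40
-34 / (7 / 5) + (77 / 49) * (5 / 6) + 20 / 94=-44935 / 1974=-22.76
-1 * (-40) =40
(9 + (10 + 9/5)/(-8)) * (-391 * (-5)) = 117691/8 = 14711.38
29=29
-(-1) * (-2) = -2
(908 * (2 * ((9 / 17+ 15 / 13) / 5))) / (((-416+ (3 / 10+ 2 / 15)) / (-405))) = 1641591360 / 2755207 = 595.81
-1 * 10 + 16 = 6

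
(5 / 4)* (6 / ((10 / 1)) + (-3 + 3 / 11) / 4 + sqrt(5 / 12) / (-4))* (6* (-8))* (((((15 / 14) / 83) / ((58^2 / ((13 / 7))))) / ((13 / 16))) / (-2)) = -75* sqrt(15) / 6840694 - 810 / 37623817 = -0.00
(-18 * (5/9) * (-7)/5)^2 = 196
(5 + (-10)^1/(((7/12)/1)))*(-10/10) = 85/7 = 12.14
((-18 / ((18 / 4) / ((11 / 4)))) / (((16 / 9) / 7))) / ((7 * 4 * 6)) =-33 / 128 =-0.26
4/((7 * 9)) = 4/63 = 0.06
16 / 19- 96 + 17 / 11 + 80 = -2845 / 209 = -13.61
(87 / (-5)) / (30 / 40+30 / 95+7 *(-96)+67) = 6612 / 229495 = 0.03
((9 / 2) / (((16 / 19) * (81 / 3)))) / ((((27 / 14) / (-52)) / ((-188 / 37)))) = 81263 / 2997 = 27.11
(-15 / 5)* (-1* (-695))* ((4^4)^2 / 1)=-136642560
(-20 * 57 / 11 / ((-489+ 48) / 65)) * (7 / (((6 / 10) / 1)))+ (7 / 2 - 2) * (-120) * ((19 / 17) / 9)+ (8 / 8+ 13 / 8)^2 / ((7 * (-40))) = 155.83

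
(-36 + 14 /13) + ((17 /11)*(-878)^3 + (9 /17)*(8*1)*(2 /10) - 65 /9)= -114429308555701 /109395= -1046019548.93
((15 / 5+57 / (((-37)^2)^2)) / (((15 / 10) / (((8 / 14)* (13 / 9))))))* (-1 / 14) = -13922480 / 118072143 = -0.12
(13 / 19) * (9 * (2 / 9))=26 / 19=1.37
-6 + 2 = -4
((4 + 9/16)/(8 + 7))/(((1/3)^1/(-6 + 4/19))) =-803/152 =-5.28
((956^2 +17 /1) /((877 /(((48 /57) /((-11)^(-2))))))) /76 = 442353252 /316597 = 1397.21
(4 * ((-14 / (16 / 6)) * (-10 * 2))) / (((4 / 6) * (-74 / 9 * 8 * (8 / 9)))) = -25515 / 2368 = -10.77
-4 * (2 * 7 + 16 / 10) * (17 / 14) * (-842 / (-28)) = -558246 / 245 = -2278.56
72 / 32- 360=-1431 / 4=-357.75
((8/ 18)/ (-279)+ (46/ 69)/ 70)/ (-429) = -697/ 37702665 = -0.00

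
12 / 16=3 / 4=0.75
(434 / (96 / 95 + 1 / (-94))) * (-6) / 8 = -2906715 / 8929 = -325.54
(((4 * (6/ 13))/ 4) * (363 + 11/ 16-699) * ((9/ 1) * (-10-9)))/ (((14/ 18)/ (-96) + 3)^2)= 51363497088/ 17373785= 2956.38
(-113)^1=-113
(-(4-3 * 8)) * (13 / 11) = 260 / 11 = 23.64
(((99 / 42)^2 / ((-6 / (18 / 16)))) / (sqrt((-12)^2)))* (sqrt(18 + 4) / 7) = -1089* sqrt(22) / 87808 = -0.06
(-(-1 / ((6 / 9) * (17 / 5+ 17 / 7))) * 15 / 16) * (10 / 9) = 875 / 3264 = 0.27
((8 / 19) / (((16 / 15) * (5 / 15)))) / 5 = 9 / 38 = 0.24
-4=-4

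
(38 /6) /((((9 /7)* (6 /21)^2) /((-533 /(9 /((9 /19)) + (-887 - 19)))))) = 3473561 /95796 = 36.26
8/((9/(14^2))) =1568/9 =174.22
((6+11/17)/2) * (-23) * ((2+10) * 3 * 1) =-46782/17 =-2751.88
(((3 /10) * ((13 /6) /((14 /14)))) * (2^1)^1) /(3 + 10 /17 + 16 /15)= 663 /2374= 0.28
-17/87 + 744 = 64711/87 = 743.80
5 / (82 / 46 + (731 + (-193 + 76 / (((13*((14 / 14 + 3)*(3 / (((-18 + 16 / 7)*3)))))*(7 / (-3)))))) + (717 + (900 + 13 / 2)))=146510 / 63676927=0.00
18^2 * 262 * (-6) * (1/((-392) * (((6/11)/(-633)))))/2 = -73884393/98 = -753922.38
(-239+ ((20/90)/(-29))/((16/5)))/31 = -499037/64728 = -7.71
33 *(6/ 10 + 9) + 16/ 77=122048/ 385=317.01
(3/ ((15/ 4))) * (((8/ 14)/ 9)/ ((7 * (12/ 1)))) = 4/ 6615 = 0.00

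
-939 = -939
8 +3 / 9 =25 / 3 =8.33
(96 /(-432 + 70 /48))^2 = 5308416 /106770889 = 0.05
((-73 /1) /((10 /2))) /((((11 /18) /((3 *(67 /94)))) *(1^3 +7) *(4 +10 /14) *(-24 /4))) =102711 /454960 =0.23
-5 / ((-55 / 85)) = 85 / 11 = 7.73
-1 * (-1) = 1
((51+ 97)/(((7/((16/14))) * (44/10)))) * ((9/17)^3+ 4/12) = 21016000/7944321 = 2.65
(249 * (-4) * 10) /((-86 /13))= 64740 /43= 1505.58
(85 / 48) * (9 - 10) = -85 / 48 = -1.77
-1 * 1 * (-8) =8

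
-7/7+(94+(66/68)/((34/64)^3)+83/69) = 580192868/5762949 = 100.68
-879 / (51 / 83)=-24319 / 17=-1430.53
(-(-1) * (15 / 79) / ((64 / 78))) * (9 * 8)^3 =6823440 / 79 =86372.66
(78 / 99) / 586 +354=3422839 / 9669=354.00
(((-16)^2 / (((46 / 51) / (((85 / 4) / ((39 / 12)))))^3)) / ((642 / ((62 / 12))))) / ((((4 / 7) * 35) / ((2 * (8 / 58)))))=897917566800 / 82945979597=10.83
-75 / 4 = -18.75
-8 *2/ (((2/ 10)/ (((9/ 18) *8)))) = -320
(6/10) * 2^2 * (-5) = -12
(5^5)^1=3125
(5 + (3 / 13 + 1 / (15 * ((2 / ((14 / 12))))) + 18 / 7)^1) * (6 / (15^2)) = 128437 / 614250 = 0.21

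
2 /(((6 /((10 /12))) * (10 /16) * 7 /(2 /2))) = 4 /63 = 0.06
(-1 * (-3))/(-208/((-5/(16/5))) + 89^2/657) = 49275/2384521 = 0.02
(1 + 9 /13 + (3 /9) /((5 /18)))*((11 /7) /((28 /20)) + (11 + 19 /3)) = 510044 /9555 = 53.38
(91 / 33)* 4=364 / 33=11.03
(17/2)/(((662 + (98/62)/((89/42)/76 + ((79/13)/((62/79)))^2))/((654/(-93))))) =-57622035079267/638190217985230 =-0.09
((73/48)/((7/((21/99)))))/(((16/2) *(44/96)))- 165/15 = -63815/5808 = -10.99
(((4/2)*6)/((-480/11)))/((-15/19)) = 209/600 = 0.35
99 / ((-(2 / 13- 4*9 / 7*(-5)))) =-819 / 214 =-3.83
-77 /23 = -3.35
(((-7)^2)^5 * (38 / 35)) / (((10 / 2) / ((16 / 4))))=6133748264 / 25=245349930.56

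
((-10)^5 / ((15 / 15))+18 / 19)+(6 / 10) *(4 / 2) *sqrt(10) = -1899982 / 19+6 *sqrt(10) / 5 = -99995.26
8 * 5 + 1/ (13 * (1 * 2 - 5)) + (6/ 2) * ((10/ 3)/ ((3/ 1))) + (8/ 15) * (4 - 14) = 1481/ 39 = 37.97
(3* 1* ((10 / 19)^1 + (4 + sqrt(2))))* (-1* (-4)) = 12* sqrt(2) + 1032 / 19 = 71.29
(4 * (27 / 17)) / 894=18 / 2533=0.01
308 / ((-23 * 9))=-308 / 207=-1.49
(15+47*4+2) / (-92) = -205 / 92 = -2.23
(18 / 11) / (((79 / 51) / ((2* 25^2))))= 1147500 / 869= 1320.48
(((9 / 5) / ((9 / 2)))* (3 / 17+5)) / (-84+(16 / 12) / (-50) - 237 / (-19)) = -50160 / 1733371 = -0.03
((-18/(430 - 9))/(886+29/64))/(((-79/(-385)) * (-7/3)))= 63360/628960949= 0.00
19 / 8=2.38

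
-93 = -93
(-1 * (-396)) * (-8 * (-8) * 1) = 25344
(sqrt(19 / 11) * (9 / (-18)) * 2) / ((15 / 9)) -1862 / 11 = -1862 / 11 -3 * sqrt(209) / 55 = -170.06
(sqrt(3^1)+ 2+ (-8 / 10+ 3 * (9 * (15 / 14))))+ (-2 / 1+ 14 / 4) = sqrt(3)+ 1107 / 35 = 33.36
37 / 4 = 9.25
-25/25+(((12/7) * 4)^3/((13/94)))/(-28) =-2630125/31213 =-84.26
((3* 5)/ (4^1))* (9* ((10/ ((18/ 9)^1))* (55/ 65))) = 7425/ 52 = 142.79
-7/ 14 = -1/ 2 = -0.50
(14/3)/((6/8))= 56/9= 6.22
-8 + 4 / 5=-36 / 5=-7.20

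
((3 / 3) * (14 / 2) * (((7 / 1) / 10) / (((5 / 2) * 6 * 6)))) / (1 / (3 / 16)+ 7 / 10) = 49 / 5430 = 0.01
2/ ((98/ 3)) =3/ 49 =0.06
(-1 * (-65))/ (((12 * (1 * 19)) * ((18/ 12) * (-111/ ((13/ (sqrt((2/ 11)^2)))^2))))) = -8.75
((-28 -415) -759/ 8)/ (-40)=4303/ 320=13.45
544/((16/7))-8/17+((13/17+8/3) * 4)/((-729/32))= 8808706/37179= 236.93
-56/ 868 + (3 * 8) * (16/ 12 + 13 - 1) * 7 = 69438/ 31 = 2239.94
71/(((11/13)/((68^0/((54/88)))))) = 3692/27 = 136.74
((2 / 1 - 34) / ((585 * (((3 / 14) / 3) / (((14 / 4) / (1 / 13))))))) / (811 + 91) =-784 / 20295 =-0.04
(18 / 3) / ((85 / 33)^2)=6534 / 7225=0.90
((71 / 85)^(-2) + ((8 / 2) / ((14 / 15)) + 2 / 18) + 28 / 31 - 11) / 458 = -42005987 / 4509043434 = -0.01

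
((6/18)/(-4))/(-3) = 1/36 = 0.03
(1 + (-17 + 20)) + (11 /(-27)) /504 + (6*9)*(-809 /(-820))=159776077 /2789640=57.27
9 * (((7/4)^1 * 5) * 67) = 21105/4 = 5276.25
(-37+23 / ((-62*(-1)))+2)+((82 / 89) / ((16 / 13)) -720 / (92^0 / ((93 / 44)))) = -377711179 / 242792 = -1555.70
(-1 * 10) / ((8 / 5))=-25 / 4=-6.25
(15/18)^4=625/1296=0.48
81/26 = 3.12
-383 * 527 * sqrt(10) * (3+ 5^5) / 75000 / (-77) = 78919831 * sqrt(10) / 721875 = 345.72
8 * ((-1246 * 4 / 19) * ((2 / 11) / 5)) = -79744 / 1045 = -76.31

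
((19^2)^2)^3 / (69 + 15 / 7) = 15493204433463127 / 498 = 31110852276030.38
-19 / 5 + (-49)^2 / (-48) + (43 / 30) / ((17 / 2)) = -72967 / 1360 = -53.65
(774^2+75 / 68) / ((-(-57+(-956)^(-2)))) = 9307808229612 / 885603967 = 10510.12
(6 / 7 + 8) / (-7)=-1.27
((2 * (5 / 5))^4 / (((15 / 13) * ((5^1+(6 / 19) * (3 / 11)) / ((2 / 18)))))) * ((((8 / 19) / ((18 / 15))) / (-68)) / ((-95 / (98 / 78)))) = 8624 / 417169035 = 0.00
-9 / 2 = -4.50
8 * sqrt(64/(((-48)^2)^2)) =1/36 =0.03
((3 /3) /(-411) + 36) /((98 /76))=562210 /20139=27.92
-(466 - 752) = 286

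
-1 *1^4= -1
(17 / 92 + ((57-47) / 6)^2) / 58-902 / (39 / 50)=-721928911 / 624312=-1156.36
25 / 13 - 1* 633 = -8204 / 13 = -631.08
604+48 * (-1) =556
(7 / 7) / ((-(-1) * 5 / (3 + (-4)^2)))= 19 / 5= 3.80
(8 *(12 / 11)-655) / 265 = -7109 / 2915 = -2.44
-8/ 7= -1.14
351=351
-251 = -251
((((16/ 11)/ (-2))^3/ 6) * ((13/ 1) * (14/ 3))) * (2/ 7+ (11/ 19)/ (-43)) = -1151488/ 1087427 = -1.06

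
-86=-86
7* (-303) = -2121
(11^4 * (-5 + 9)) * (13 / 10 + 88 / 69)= 52034114 / 345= 150823.52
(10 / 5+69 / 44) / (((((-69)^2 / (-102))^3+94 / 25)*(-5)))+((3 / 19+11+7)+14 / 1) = 32.16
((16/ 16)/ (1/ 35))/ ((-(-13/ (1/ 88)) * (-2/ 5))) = -175/ 2288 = -0.08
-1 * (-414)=414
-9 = -9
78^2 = 6084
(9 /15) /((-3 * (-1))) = 1 /5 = 0.20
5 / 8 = 0.62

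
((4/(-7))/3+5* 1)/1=101/21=4.81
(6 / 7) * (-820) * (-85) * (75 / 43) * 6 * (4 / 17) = 44280000 / 301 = 147109.63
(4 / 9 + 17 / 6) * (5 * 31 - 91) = 1888 / 9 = 209.78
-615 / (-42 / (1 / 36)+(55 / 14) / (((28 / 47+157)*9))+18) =573968430 / 1394320723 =0.41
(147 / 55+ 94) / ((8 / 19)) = 101023 / 440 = 229.60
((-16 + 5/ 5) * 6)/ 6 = -15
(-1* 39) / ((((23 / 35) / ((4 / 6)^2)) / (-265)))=482300 / 69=6989.86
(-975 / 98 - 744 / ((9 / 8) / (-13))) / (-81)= -2524691 / 23814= -106.02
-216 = -216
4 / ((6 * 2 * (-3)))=-1 / 9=-0.11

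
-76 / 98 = -38 / 49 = -0.78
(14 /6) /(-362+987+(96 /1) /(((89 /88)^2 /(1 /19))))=0.00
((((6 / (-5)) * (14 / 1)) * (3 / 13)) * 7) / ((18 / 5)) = -98 / 13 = -7.54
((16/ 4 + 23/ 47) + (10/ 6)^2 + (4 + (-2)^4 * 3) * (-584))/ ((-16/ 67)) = 430226765/ 3384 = 127135.57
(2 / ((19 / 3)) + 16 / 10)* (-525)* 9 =-171990 / 19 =-9052.11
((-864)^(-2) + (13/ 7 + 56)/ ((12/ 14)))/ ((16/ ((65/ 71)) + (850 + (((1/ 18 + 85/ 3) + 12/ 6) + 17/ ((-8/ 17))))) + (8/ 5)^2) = 16376256325/ 209689057152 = 0.08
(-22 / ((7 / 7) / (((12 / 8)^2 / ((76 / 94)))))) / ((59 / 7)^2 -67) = -2303 / 152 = -15.15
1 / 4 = 0.25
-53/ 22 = -2.41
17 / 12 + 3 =4.42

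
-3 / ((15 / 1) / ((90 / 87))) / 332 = -0.00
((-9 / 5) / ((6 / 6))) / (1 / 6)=-54 / 5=-10.80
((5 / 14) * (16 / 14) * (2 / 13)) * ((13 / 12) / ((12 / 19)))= 95 / 882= 0.11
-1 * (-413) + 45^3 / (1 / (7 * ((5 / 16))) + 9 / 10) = 1283597 / 19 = 67557.74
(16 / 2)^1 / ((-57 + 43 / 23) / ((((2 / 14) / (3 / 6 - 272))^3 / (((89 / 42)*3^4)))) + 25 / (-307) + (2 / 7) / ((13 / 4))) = 20561632 / 166950748162682232293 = 0.00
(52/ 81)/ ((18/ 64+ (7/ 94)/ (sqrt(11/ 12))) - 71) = -91501091968/ 10079569935243 - 17518592 * sqrt(33)/ 10079569935243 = -0.01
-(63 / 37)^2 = -3969 / 1369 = -2.90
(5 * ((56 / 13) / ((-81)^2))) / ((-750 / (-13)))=28 / 492075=0.00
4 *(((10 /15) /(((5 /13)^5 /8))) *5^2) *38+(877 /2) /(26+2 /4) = 47858511403 /19875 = 2407975.42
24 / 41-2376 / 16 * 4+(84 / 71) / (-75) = -43186898 / 72775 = -593.43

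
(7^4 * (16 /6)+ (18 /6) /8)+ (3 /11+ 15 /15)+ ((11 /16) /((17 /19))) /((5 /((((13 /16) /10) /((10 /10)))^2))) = 7358097293593 /1148928000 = 6404.32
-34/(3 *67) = -34/201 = -0.17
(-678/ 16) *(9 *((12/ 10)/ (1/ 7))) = -64071/ 20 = -3203.55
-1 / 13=-0.08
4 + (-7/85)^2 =28949/7225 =4.01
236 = 236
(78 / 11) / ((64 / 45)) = 1755 / 352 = 4.99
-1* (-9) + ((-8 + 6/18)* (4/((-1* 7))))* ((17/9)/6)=5885/567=10.38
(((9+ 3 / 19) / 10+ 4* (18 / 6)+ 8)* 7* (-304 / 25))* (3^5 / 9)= -6008688 / 125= -48069.50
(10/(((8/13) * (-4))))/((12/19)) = -1235/192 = -6.43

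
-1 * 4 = -4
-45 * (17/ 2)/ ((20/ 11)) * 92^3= -163816488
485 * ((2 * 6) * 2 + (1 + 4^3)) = 43165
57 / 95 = 3 / 5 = 0.60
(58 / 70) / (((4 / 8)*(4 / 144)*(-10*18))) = -58 / 175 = -0.33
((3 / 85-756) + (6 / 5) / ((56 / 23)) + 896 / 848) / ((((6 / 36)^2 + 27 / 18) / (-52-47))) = 7708117059 / 157675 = 48886.11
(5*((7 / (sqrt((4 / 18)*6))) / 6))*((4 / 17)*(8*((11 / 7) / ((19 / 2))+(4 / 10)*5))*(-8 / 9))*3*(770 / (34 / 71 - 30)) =34988800*sqrt(3) / 42313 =1432.24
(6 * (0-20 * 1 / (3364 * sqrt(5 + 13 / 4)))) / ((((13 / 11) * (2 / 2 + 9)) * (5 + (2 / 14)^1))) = -7 * sqrt(33) / 196794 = -0.00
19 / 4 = 4.75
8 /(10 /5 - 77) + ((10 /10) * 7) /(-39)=-93 /325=-0.29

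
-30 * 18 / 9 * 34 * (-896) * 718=1312389120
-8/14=-4/7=-0.57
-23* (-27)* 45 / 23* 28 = 34020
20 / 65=0.31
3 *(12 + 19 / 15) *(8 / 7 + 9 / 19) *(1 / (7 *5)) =8557 / 4655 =1.84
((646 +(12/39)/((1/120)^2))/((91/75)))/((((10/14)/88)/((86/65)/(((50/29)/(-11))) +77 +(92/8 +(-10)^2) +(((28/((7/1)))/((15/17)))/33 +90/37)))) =573957555531736/6096675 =94142718.04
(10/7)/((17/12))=120/119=1.01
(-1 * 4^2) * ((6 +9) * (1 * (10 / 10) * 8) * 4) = -7680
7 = 7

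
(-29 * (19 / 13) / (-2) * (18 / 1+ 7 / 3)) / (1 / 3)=33611 / 26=1292.73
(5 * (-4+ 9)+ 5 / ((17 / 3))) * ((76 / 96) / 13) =1045 / 663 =1.58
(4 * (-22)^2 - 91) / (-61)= -30.25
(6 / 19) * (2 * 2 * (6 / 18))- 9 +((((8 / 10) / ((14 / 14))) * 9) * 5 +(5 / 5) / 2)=1061 / 38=27.92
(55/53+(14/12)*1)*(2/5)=701/795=0.88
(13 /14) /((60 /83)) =1079 /840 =1.28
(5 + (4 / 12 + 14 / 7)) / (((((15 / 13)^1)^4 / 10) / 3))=1256684 / 10125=124.12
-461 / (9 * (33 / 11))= -461 / 27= -17.07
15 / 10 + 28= 59 / 2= 29.50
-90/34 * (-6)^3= 9720/17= 571.76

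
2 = 2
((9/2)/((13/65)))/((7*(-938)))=-45/13132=-0.00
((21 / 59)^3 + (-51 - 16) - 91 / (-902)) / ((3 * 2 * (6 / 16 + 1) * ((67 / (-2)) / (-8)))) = -396314610400 / 204795929019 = -1.94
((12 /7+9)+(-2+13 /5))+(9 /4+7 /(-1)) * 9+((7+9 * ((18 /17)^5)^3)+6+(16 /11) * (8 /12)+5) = 115669786027527900636311 /13224394497975348963660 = 8.75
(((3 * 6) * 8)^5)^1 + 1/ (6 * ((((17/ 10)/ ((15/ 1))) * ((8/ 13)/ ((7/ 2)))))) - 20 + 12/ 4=16841523066579/ 272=61917364215.36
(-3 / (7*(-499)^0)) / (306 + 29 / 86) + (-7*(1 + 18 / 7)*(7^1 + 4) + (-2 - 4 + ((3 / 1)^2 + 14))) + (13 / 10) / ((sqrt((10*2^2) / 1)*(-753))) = -47579328 / 184415 - 13*sqrt(10) / 150600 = -258.00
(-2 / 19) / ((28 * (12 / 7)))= -1 / 456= -0.00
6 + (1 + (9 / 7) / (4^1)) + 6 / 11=2423 / 308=7.87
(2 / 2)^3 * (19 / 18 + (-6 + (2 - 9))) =-215 / 18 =-11.94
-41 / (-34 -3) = 41 / 37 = 1.11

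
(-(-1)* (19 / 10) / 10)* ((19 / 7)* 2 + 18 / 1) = 779 / 175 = 4.45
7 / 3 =2.33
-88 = -88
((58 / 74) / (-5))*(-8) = 232 / 185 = 1.25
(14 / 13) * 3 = 42 / 13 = 3.23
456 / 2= 228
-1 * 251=-251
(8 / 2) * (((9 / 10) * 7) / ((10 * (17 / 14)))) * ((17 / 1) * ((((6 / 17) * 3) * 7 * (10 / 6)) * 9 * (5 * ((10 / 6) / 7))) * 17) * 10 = 793800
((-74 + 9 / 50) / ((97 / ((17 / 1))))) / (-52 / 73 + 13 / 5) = -4580531 / 668330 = -6.85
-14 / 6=-7 / 3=-2.33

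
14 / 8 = 7 / 4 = 1.75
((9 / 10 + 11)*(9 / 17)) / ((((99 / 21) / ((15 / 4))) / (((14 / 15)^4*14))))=3294172 / 61875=53.24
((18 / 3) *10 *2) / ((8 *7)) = 15 / 7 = 2.14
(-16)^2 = 256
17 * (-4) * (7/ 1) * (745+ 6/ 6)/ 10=-177548/ 5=-35509.60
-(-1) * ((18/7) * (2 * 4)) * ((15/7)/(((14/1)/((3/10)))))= 324/343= 0.94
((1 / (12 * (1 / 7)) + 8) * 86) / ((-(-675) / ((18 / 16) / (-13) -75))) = -11528687 / 140400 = -82.11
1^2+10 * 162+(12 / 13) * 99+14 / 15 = 1713.32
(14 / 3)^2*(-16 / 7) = -448 / 9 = -49.78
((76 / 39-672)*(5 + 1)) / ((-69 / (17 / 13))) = 888488 / 11661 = 76.19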